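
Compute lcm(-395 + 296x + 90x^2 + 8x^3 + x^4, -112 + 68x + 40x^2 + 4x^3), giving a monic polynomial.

-11060 + 3943x + 5381x^2 + 1510x^3 + 206x^4 + 19x^5 + x^6

By polynomial division,
  x^4 + 8x^3 + 90x^2 + 296x - 395 = ((1/4)x - 1/2)(4x^3 + 40x^2 + 68x - 112) + (93x^2 + 358x - 451)
  4x^3 + 40x^2 + 68x - 112 = ((4/93)x + 2288/8649)(93x^2 + 358x - 451) + (-(63200/8649)x + 63200/8649)
  93x^2 + 358x - 451 = (-(804357/63200)x - 3900699/63200)(-(63200/8649)x + 63200/8649) + (0)
Last nonzero remainder: -(63200/8649)x + 63200/8649. Dividing through by -63200/8649 gives the monic gcd x - 1.
Then lcm(f, g) = f·g / gcd(f, g); expanding and making the result monic gives the answer.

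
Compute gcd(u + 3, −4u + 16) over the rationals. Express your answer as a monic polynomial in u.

Repeated division with remainder:
  u + 3 = (−1/4)(−4u + 16) + (7)
  −4u + 16 = (−(4/7)u + 16/7)(7) + (0)
The last nonzero remainder is the constant 7, so the polynomials are coprime and gcd = 1.

1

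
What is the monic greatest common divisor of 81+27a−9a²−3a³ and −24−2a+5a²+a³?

Repeated division with remainder:
  −3a³−9a²+27a+81 = (−3)(a³+5a²−2a−24) + (6a²+21a+9)
  a³+5a²−2a−24 = ((1/6)a+1/4)(6a²+21a+9) + (−(35/4)a−105/4)
  6a²+21a+9 = (−(24/35)a−12/35)(−(35/4)a−105/4) + (0)
Last nonzero remainder: −(35/4)a−105/4. Dividing through by −35/4 gives the monic gcd a+3.

3+a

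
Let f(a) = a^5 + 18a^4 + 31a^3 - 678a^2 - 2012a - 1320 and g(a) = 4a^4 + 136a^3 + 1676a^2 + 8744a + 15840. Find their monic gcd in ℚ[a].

By polynomial division,
  a^5 + 18a^4 + 31a^3 - 678a^2 - 2012a - 1320 = ((1/4)a - 4)(4a^4 + 136a^3 + 1676a^2 + 8744a + 15840) + (156a^3 + 3840a^2 + 29004a + 62040)
  4a^4 + 136a^3 + 1676a^2 + 8744a + 15840 = ((1/39)a + 122/507)(156a^3 + 3840a^2 + 29004a + 62040) + ((1400/169)a^2 + (29400/169)a + 154000/169)
  156a^3 + 3840a^2 + 29004a + 62040 = ((6591/350)a + 23829/350)((1400/169)a^2 + (29400/169)a + 154000/169) + (0)
Last nonzero remainder: (1400/169)a^2 + (29400/169)a + 154000/169. Dividing through by 1400/169 gives the monic gcd a^2 + 21a + 110.

a^2 + 21a + 110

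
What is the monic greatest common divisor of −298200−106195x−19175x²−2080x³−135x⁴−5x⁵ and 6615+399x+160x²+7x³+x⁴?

Repeated division with remainder:
  −5x⁵−135x⁴−2080x³−19175x²−106195x−298200 = (−5x−100)(x⁴+7x³+160x²+399x+6615) + (−580x³−1180x²−33220x+363300)
  x⁴+7x³+160x²+399x+6615 = (−(1/580)x−36/4205)(−580x³−1180x²−33220x+363300) + ((77895/841)x²+(623160/841)x+8178975/841)
  −580x³−1180x²−33220x+363300 = (−(97556/15579)x+581972/15579)((77895/841)x²+(623160/841)x+8178975/841) + (0)
Last nonzero remainder: (77895/841)x²+(623160/841)x+8178975/841. Dividing through by 77895/841 gives the monic gcd x²+8x+105.

105+8x+x²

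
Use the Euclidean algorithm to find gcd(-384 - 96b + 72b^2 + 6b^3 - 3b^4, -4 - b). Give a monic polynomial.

Apply the Euclidean algorithm:
  -3b^4 + 6b^3 + 72b^2 - 96b - 384 = (3b^3 - 18b^2 + 96)(-b - 4) + (0)
Last nonzero remainder: -b - 4. Dividing through by -1 gives the monic gcd b + 4.

4 + b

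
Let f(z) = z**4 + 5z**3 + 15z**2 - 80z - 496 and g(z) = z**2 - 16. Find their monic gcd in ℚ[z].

z**2 - 16

Euclidean algorithm in ℚ[z]:
  z**4 + 5z**3 + 15z**2 - 80z - 496 = (z**2 + 5z + 31)(z**2 - 16) + (0)
The last nonzero remainder z**2 - 16 is already monic.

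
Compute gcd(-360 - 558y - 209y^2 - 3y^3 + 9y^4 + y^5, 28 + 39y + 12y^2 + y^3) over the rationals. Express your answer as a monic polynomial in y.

Euclidean algorithm in ℚ[y]:
  y^5 + 9y^4 - 3y^3 - 209y^2 - 558y - 360 = (y^2 - 3y - 6)(y^3 + 12y^2 + 39y + 28) + (-48y^2 - 240y - 192)
  y^3 + 12y^2 + 39y + 28 = (-(1/48)y - 7/48)(-48y^2 - 240y - 192) + (0)
Last nonzero remainder: -48y^2 - 240y - 192. Dividing through by -48 gives the monic gcd y^2 + 5y + 4.

4 + 5y + y^2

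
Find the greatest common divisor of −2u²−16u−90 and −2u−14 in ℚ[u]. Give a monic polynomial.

1

Euclidean algorithm in ℚ[u]:
  −2u²−16u−90 = (u+1)(−2u−14) + (−76)
  −2u−14 = ((1/38)u+7/38)(−76) + (0)
The last nonzero remainder is the constant −76, so the polynomials are coprime and gcd = 1.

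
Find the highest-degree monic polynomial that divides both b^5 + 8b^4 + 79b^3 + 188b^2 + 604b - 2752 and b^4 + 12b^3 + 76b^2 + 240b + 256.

Euclidean algorithm in ℚ[b]:
  b^5 + 8b^4 + 79b^3 + 188b^2 + 604b - 2752 = (b - 4)(b^4 + 12b^3 + 76b^2 + 240b + 256) + (51b^3 + 252b^2 + 1308b - 1728)
  b^4 + 12b^3 + 76b^2 + 240b + 256 = ((1/51)b + 40/289)(51b^3 + 252b^2 + 1308b - 1728) + ((4472/289)b^2 + (26832/289)b + 143104/289)
  51b^3 + 252b^2 + 1308b - 1728 = ((14739/4472)b - 7803/2236)((4472/289)b^2 + (26832/289)b + 143104/289) + (0)
Last nonzero remainder: (4472/289)b^2 + (26832/289)b + 143104/289. Dividing through by 4472/289 gives the monic gcd b^2 + 6b + 32.

b^2 + 6b + 32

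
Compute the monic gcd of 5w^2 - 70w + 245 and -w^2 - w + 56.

w - 7

Euclidean algorithm in ℚ[w]:
  5w^2 - 70w + 245 = (-5)(-w^2 - w + 56) + (-75w + 525)
  -w^2 - w + 56 = ((1/75)w + 8/75)(-75w + 525) + (0)
Last nonzero remainder: -75w + 525. Dividing through by -75 gives the monic gcd w - 7.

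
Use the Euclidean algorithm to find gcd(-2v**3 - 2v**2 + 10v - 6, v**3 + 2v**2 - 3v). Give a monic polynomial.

v**2 + 2v - 3

By polynomial division,
  -2v**3 - 2v**2 + 10v - 6 = (-2)(v**3 + 2v**2 - 3v) + (2v**2 + 4v - 6)
  v**3 + 2v**2 - 3v = ((1/2)v)(2v**2 + 4v - 6) + (0)
Last nonzero remainder: 2v**2 + 4v - 6. Dividing through by 2 gives the monic gcd v**2 + 2v - 3.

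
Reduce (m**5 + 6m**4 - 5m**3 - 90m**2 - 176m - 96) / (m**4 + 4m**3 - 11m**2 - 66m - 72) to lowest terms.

(m**2 + 5m + 4)/(m + 3)

By polynomial division,
  m**5 + 6m**4 - 5m**3 - 90m**2 - 176m - 96 = (m + 2)(m**4 + 4m**3 - 11m**2 - 66m - 72) + (-2m**3 - 2m**2 + 28m + 48)
  m**4 + 4m**3 - 11m**2 - 66m - 72 = (-(1/2)m - 3/2)(-2m**3 - 2m**2 + 28m + 48) + (0)
Last nonzero remainder: -2m**3 - 2m**2 + 28m + 48. Dividing through by -2 gives the monic gcd m**3 + m**2 - 14m - 24.
Cancel m**3 + m**2 - 14m - 24 from numerator and denominator to get the reduced form.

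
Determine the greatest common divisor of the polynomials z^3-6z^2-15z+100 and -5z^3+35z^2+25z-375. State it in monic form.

z^2-10z+25

Euclidean algorithm in ℚ[z]:
  z^3-6z^2-15z+100 = (-1/5)(-5z^3+35z^2+25z-375) + (z^2-10z+25)
  -5z^3+35z^2+25z-375 = (-5z-15)(z^2-10z+25) + (0)
The last nonzero remainder z^2-10z+25 is already monic.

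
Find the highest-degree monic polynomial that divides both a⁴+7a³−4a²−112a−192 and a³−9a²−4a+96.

a²−a−12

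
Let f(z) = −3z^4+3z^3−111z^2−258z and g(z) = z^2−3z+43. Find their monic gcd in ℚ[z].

z^2−3z+43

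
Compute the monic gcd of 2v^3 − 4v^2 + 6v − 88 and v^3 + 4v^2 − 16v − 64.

v − 4

By polynomial division,
  2v^3 − 4v^2 + 6v − 88 = (2)(v^3 + 4v^2 − 16v − 64) + (−12v^2 + 38v + 40)
  v^3 + 4v^2 − 16v − 64 = (−(1/12)v − 43/72)(−12v^2 + 38v + 40) + ((361/36)v − 361/9)
  −12v^2 + 38v + 40 = (−(432/361)v − 360/361)((361/36)v − 361/9) + (0)
Last nonzero remainder: (361/36)v − 361/9. Dividing through by 361/36 gives the monic gcd v − 4.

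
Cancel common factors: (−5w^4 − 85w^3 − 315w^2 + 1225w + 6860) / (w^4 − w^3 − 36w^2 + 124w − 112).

(−5w^2 − 70w − 245)/(w^2 − 4w + 4)

Apply the Euclidean algorithm:
  −5w^4 − 85w^3 − 315w^2 + 1225w + 6860 = (−5)(w^4 − w^3 − 36w^2 + 124w − 112) + (−90w^3 − 495w^2 + 1845w + 6300)
  w^4 − w^3 − 36w^2 + 124w − 112 = (−(1/90)w + 13/180)(−90w^3 − 495w^2 + 1845w + 6300) + ((81/4)w^2 + (243/4)w − 567)
  −90w^3 − 495w^2 + 1845w + 6300 = (−(40/9)w − 100/9)((81/4)w^2 + (243/4)w − 567) + (0)
Last nonzero remainder: (81/4)w^2 + (243/4)w − 567. Dividing through by 81/4 gives the monic gcd w^2 + 3w − 28.
Cancel w^2 + 3w − 28 from numerator and denominator to get the reduced form.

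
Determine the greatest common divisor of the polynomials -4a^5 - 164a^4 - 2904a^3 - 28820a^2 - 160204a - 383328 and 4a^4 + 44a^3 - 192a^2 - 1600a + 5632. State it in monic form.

a^2 + 19a + 88

Euclidean algorithm in ℚ[a]:
  -4a^5 - 164a^4 - 2904a^3 - 28820a^2 - 160204a - 383328 = (-a - 30)(4a^4 + 44a^3 - 192a^2 - 1600a + 5632) + (-1776a^3 - 36180a^2 - 202572a - 214368)
  4a^4 + 44a^3 - 192a^2 - 1600a + 5632 = (-(1/444)a + 1387/65712)(-1776a^3 - 36180a^2 - 202572a - 214368) + ((632025/5476)a^2 + (12008475/5476)a + 13904550/1369)
  -1776a^3 - 36180a^2 - 202572a - 214368 = (-(3241792/210675)a - 4446512/210675)((632025/5476)a^2 + (12008475/5476)a + 13904550/1369) + (0)
Last nonzero remainder: (632025/5476)a^2 + (12008475/5476)a + 13904550/1369. Dividing through by 632025/5476 gives the monic gcd a^2 + 19a + 88.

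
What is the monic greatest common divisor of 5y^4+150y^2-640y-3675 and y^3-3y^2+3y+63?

By polynomial division,
  5y^4+150y^2-640y-3675 = (5y+15)(y^3-3y^2+3y+63) + (180y^2-1000y-4620)
  y^3-3y^2+3y+63 = ((1/180)y+23/1620)(180y^2-1000y-4620) + ((3472/81)y+3472/27)
  180y^2-1000y-4620 = ((3645/868)y-4455/124)((3472/81)y+3472/27) + (0)
Last nonzero remainder: (3472/81)y+3472/27. Dividing through by 3472/81 gives the monic gcd y+3.

y+3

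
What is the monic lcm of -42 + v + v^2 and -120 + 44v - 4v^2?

210 - 47v - 4v^2 + v^3

Euclidean algorithm in ℚ[v]:
  v^2 + v - 42 = (-1/4)(-4v^2 + 44v - 120) + (12v - 72)
  -4v^2 + 44v - 120 = (-(1/3)v + 5/3)(12v - 72) + (0)
Last nonzero remainder: 12v - 72. Dividing through by 12 gives the monic gcd v - 6.
Then lcm(f, g) = f·g / gcd(f, g); expanding and making the result monic gives the answer.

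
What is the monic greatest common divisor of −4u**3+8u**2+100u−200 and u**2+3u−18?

1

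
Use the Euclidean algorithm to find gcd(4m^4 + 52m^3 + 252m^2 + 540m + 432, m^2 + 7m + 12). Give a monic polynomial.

m^2 + 7m + 12

By polynomial division,
  4m^4 + 52m^3 + 252m^2 + 540m + 432 = (4m^2 + 24m + 36)(m^2 + 7m + 12) + (0)
The last nonzero remainder m^2 + 7m + 12 is already monic.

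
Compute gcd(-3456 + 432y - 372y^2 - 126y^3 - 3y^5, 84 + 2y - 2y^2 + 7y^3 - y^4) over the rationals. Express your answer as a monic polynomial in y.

Apply the Euclidean algorithm:
  -3y^5 - 126y^3 - 372y^2 + 432y - 3456 = (3y + 21)(-y^4 + 7y^3 - 2y^2 + 2y + 84) + (-267y^3 - 336y^2 + 138y - 5220)
  -y^4 + 7y^3 - 2y^2 + 2y + 84 = ((1/267)y - 245/7921)(-267y^3 - 336y^2 + 138y - 5220) + (-(102256/7921)y^2 + (204512/7921)y - 613536/7921)
  -267y^3 - 336y^2 + 138y - 5220 = ((2114907/102256)y + 3445635/51128)(-(102256/7921)y^2 + (204512/7921)y - 613536/7921) + (0)
Last nonzero remainder: -(102256/7921)y^2 + (204512/7921)y - 613536/7921. Dividing through by -102256/7921 gives the monic gcd y^2 - 2y + 6.

6 - 2y + y^2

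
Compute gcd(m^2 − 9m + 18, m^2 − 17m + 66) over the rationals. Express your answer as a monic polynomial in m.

By polynomial division,
  m^2 − 9m + 18 = (m^2 − 17m + 66) + (8m − 48)
  m^2 − 17m + 66 = ((1/8)m − 11/8)(8m − 48) + (0)
Last nonzero remainder: 8m − 48. Dividing through by 8 gives the monic gcd m − 6.

m − 6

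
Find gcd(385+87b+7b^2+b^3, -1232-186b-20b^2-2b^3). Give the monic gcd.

77+2b+b^2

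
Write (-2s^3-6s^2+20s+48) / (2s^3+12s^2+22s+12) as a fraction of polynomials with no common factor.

(-s^2-s+12)/(s^2+4s+3)

By polynomial division,
  -2s^3-6s^2+20s+48 = (-1)(2s^3+12s^2+22s+12) + (6s^2+42s+60)
  2s^3+12s^2+22s+12 = ((1/3)s-1/3)(6s^2+42s+60) + (16s+32)
  6s^2+42s+60 = ((3/8)s+15/8)(16s+32) + (0)
Last nonzero remainder: 16s+32. Dividing through by 16 gives the monic gcd s+2.
Cancel s+2 from numerator and denominator to get the reduced form.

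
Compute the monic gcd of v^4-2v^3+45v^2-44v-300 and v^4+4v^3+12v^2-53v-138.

v^2-v-6

Apply the Euclidean algorithm:
  v^4-2v^3+45v^2-44v-300 = (v^4+4v^3+12v^2-53v-138) + (-6v^3+33v^2+9v-162)
  v^4+4v^3+12v^2-53v-138 = (-(1/6)v-19/12)(-6v^3+33v^2+9v-162) + ((263/4)v^2-(263/4)v-789/2)
  -6v^3+33v^2+9v-162 = (-(24/263)v+108/263)((263/4)v^2-(263/4)v-789/2) + (0)
Last nonzero remainder: (263/4)v^2-(263/4)v-789/2. Dividing through by 263/4 gives the monic gcd v^2-v-6.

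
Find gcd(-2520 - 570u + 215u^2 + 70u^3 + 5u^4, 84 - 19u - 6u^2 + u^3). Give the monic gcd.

Euclidean algorithm in ℚ[u]:
  5u^4 + 70u^3 + 215u^2 - 570u - 2520 = (5u + 100)(u^3 - 6u^2 - 19u + 84) + (910u^2 + 910u - 10920)
  u^3 - 6u^2 - 19u + 84 = ((1/910)u - 1/130)(910u^2 + 910u - 10920) + (0)
Last nonzero remainder: 910u^2 + 910u - 10920. Dividing through by 910 gives the monic gcd u^2 + u - 12.

-12 + u + u^2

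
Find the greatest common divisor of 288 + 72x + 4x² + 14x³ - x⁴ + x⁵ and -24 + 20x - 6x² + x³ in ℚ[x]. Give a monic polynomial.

By polynomial division,
  x⁵ - x⁴ + 14x³ + 4x² + 72x + 288 = (x² + 5x + 24)(x³ - 6x² + 20x - 24) + (72x² - 288x + 864)
  x³ - 6x² + 20x - 24 = ((1/72)x - 1/36)(72x² - 288x + 864) + (0)
Last nonzero remainder: 72x² - 288x + 864. Dividing through by 72 gives the monic gcd x² - 4x + 12.

12 - 4x + x²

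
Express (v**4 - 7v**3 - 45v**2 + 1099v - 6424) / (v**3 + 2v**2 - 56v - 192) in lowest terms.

(v**3 + v**2 - 37v + 803)/(v**2 + 10v + 24)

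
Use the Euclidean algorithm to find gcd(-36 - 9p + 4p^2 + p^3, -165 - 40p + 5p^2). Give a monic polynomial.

3 + p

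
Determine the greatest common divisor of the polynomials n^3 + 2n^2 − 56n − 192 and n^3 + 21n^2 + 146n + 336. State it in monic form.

n + 6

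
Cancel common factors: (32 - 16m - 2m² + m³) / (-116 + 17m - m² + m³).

(-8 + 2m + m²)/(29 + 3m + m²)

Repeated division with remainder:
  m³ - 2m² - 16m + 32 = (m³ - m² + 17m - 116) + (-m² - 33m + 148)
  m³ - m² + 17m - 116 = (-m + 34)(-m² - 33m + 148) + (1287m - 5148)
  -m² - 33m + 148 = (-(1/1287)m - 37/1287)(1287m - 5148) + (0)
Last nonzero remainder: 1287m - 5148. Dividing through by 1287 gives the monic gcd m - 4.
Cancel m - 4 from numerator and denominator to get the reduced form.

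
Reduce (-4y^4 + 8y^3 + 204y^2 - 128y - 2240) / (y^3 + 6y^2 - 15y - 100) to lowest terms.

(-4y^2 + 12y + 112)/(y + 5)

Apply the Euclidean algorithm:
  -4y^4 + 8y^3 + 204y^2 - 128y - 2240 = (-4y + 32)(y^3 + 6y^2 - 15y - 100) + (-48y^2 - 48y + 960)
  y^3 + 6y^2 - 15y - 100 = (-(1/48)y - 5/48)(-48y^2 - 48y + 960) + (0)
Last nonzero remainder: -48y^2 - 48y + 960. Dividing through by -48 gives the monic gcd y^2 + y - 20.
Cancel y^2 + y - 20 from numerator and denominator to get the reduced form.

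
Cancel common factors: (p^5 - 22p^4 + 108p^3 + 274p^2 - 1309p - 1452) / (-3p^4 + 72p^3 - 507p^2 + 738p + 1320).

Euclidean algorithm in ℚ[p]:
  p^5 - 22p^4 + 108p^3 + 274p^2 - 1309p - 1452 = (-(1/3)p - 2/3)(-3p^4 + 72p^3 - 507p^2 + 738p + 1320) + (-13p^3 + 182p^2 - 377p - 572)
  -3p^4 + 72p^3 - 507p^2 + 738p + 1320 = ((3/13)p - 30/13)(-13p^3 + 182p^2 - 377p - 572) + (0)
Last nonzero remainder: -13p^3 + 182p^2 - 377p - 572. Dividing through by -13 gives the monic gcd p^3 - 14p^2 + 29p + 44.
Cancel p^3 - 14p^2 + 29p + 44 from numerator and denominator to get the reduced form.

(-p^2 + 8p + 33)/(3p - 30)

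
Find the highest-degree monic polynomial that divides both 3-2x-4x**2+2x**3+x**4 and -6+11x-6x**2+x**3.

Repeated division with remainder:
  x**4+2x**3-4x**2-2x+3 = (x+8)(x**3-6x**2+11x-6) + (33x**2-84x+51)
  x**3-6x**2+11x-6 = ((1/33)x-38/363)(33x**2-84x+51) + ((80/121)x-80/121)
  33x**2-84x+51 = ((3993/80)x-6171/80)((80/121)x-80/121) + (0)
Last nonzero remainder: (80/121)x-80/121. Dividing through by 80/121 gives the monic gcd x-1.

-1+x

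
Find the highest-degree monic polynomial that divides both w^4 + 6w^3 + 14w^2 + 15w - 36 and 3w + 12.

w + 4

Apply the Euclidean algorithm:
  w^4 + 6w^3 + 14w^2 + 15w - 36 = ((1/3)w^3 + (2/3)w^2 + 2w - 3)(3w + 12) + (0)
Last nonzero remainder: 3w + 12. Dividing through by 3 gives the monic gcd w + 4.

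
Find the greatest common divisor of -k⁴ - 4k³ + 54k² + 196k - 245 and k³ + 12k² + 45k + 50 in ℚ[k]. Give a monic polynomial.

k + 5

Apply the Euclidean algorithm:
  -k⁴ - 4k³ + 54k² + 196k - 245 = (-k + 8)(k³ + 12k² + 45k + 50) + (3k² - 114k - 645)
  k³ + 12k² + 45k + 50 = ((1/3)k + 50/3)(3k² - 114k - 645) + (2160k + 10800)
  3k² - 114k - 645 = ((1/720)k - 43/720)(2160k + 10800) + (0)
Last nonzero remainder: 2160k + 10800. Dividing through by 2160 gives the monic gcd k + 5.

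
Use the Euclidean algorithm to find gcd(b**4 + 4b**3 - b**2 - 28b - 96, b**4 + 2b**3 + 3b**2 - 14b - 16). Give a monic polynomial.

b**2 + 3b + 8

Apply the Euclidean algorithm:
  b**4 + 4b**3 - b**2 - 28b - 96 = (b**4 + 2b**3 + 3b**2 - 14b - 16) + (2b**3 - 4b**2 - 14b - 80)
  b**4 + 2b**3 + 3b**2 - 14b - 16 = ((1/2)b + 2)(2b**3 - 4b**2 - 14b - 80) + (18b**2 + 54b + 144)
  2b**3 - 4b**2 - 14b - 80 = ((1/9)b - 5/9)(18b**2 + 54b + 144) + (0)
Last nonzero remainder: 18b**2 + 54b + 144. Dividing through by 18 gives the monic gcd b**2 + 3b + 8.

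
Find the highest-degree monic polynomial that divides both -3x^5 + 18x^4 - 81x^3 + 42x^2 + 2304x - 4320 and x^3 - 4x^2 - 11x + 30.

By polynomial division,
  -3x^5 + 18x^4 - 81x^3 + 42x^2 + 2304x - 4320 = (-3x^2 + 6x - 90)(x^3 - 4x^2 - 11x + 30) + (-162x^2 + 1134x - 1620)
  x^3 - 4x^2 - 11x + 30 = (-(1/162)x - 1/54)(-162x^2 + 1134x - 1620) + (0)
Last nonzero remainder: -162x^2 + 1134x - 1620. Dividing through by -162 gives the monic gcd x^2 - 7x + 10.

x^2 - 7x + 10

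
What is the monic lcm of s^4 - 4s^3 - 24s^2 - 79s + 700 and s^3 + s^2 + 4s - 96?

s^6 + s^5 - 20s^4 - 295s^3 - 271s^2 + 1604s + 16800

Apply the Euclidean algorithm:
  s^4 - 4s^3 - 24s^2 - 79s + 700 = (s - 5)(s^3 + s^2 + 4s - 96) + (-23s^2 + 37s + 220)
  s^3 + s^2 + 4s - 96 = (-(1/23)s - 60/529)(-23s^2 + 37s + 220) + ((9396/529)s - 37584/529)
  -23s^2 + 37s + 220 = (-(12167/9396)s - 29095/9396)((9396/529)s - 37584/529) + (0)
Last nonzero remainder: (9396/529)s - 37584/529. Dividing through by 9396/529 gives the monic gcd s - 4.
Then lcm(f, g) = f·g / gcd(f, g); expanding and making the result monic gives the answer.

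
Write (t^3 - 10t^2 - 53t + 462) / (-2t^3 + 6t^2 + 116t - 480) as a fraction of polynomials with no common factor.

(-t^2 + 4t + 77)/(2t^2 + 6t - 80)

Apply the Euclidean algorithm:
  t^3 - 10t^2 - 53t + 462 = (-1/2)(-2t^3 + 6t^2 + 116t - 480) + (-7t^2 + 5t + 222)
  -2t^3 + 6t^2 + 116t - 480 = ((2/7)t - 32/49)(-7t^2 + 5t + 222) + ((2736/49)t - 16416/49)
  -7t^2 + 5t + 222 = (-(343/2736)t - 1813/2736)((2736/49)t - 16416/49) + (0)
Last nonzero remainder: (2736/49)t - 16416/49. Dividing through by 2736/49 gives the monic gcd t - 6.
Cancel t - 6 from numerator and denominator to get the reduced form.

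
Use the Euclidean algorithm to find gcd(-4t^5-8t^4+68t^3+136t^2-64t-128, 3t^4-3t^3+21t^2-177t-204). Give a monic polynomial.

Repeated division with remainder:
  -4t^5-8t^4+68t^3+136t^2-64t-128 = (-(4/3)t-4)(3t^4-3t^3+21t^2-177t-204) + (84t^3-16t^2-1044t-944)
  3t^4-3t^3+21t^2-177t-204 = ((1/28)t-17/588)(84t^3-16t^2-1044t-944) + ((8500/147)t^2-(8500/49)t-34000/147)
  84t^3-16t^2-1044t-944 = ((3087/2125)t+8673/2125)((8500/147)t^2-(8500/49)t-34000/147) + (0)
Last nonzero remainder: (8500/147)t^2-(8500/49)t-34000/147. Dividing through by 8500/147 gives the monic gcd t^2-3t-4.

t^2-3t-4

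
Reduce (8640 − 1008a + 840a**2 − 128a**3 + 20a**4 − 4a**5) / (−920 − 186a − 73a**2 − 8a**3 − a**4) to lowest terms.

(−432 + 72a − 24a**2 + 4a**3)/(46 + 7a + a**2)

Repeated division with remainder:
  −4a**5 + 20a**4 − 128a**3 + 840a**2 − 1008a + 8640 = (4a − 52)(−a**4 − 8a**3 − 73a**2 − 186a − 920) + (−252a**3 − 2212a**2 − 7000a − 39200)
  −a**4 − 8a**3 − 73a**2 − 186a − 920 = ((1/252)a − 1/324)(−252a**3 − 2212a**2 − 7000a − 39200) + (−(4216/81)a**2 − (4216/81)a − 84320/81)
  −252a**3 − 2212a**2 − 7000a − 39200 = ((5103/1054)a + 19845/527)(−(4216/81)a**2 − (4216/81)a − 84320/81) + (0)
Last nonzero remainder: −(4216/81)a**2 − (4216/81)a − 84320/81. Dividing through by −4216/81 gives the monic gcd a**2 + a + 20.
Cancel a**2 + a + 20 from numerator and denominator to get the reduced form.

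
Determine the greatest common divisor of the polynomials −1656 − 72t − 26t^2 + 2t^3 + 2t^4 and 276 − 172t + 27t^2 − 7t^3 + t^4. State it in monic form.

−138 + 17t − 5t^2 + t^3

Euclidean algorithm in ℚ[t]:
  2t^4 + 2t^3 − 26t^2 − 72t − 1656 = (2)(t^4 − 7t^3 + 27t^2 − 172t + 276) + (16t^3 − 80t^2 + 272t − 2208)
  t^4 − 7t^3 + 27t^2 − 172t + 276 = ((1/16)t − 1/8)(16t^3 − 80t^2 + 272t − 2208) + (0)
Last nonzero remainder: 16t^3 − 80t^2 + 272t − 2208. Dividing through by 16 gives the monic gcd t^3 − 5t^2 + 17t − 138.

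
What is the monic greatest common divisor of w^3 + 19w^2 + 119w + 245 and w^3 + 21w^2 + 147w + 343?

By polynomial division,
  w^3 + 19w^2 + 119w + 245 = (w^3 + 21w^2 + 147w + 343) + (-2w^2 - 28w - 98)
  w^3 + 21w^2 + 147w + 343 = (-(1/2)w - 7/2)(-2w^2 - 28w - 98) + (0)
Last nonzero remainder: -2w^2 - 28w - 98. Dividing through by -2 gives the monic gcd w^2 + 14w + 49.

w^2 + 14w + 49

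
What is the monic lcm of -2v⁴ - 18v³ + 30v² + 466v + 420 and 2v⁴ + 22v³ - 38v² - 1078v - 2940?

By polynomial division,
  -2v⁴ - 18v³ + 30v² + 466v + 420 = (-1)(2v⁴ + 22v³ - 38v² - 1078v - 2940) + (4v³ - 8v² - 612v - 2520)
  2v⁴ + 22v³ - 38v² - 1078v - 2940 = ((1/2)v + 13/2)(4v³ - 8v² - 612v - 2520) + (320v² + 4160v + 13440)
  4v³ - 8v² - 612v - 2520 = ((1/80)v - 3/16)(320v² + 4160v + 13440) + (0)
Last nonzero remainder: 320v² + 4160v + 13440. Dividing through by 320 gives the monic gcd v² + 13v + 42.
Then lcm(f, g) = f·g / gcd(f, g); expanding and making the result monic gives the answer.

v⁶ + 7v⁵ - 68v⁴ - 518v³ + 781v² + 8575v + 7350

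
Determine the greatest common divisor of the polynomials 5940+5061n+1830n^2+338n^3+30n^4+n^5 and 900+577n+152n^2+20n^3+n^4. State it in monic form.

Euclidean algorithm in ℚ[n]:
  n^5+30n^4+338n^3+1830n^2+5061n+5940 = (n+10)(n^4+20n^3+152n^2+577n+900) + (-14n^3-267n^2-1609n-3060)
  n^4+20n^3+152n^2+577n+900 = (-(1/14)n-13/196)(-14n^3-267n^2-1609n-3060) + ((3795/196)n^2+(49335/196)n+34155/49)
  -14n^3-267n^2-1609n-3060 = (-(2744/3795)n-3332/759)((3795/196)n^2+(49335/196)n+34155/49) + (0)
Last nonzero remainder: (3795/196)n^2+(49335/196)n+34155/49. Dividing through by 3795/196 gives the monic gcd n^2+13n+36.

36+13n+n^2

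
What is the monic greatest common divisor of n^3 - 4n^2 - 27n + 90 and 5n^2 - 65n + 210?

n - 6

By polynomial division,
  n^3 - 4n^2 - 27n + 90 = ((1/5)n + 9/5)(5n^2 - 65n + 210) + (48n - 288)
  5n^2 - 65n + 210 = ((5/48)n - 35/48)(48n - 288) + (0)
Last nonzero remainder: 48n - 288. Dividing through by 48 gives the monic gcd n - 6.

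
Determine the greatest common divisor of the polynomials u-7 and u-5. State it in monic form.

1

Apply the Euclidean algorithm:
  u-7 = (u-5) + (-2)
  u-5 = (-(1/2)u+5/2)(-2) + (0)
The last nonzero remainder is the constant -2, so the polynomials are coprime and gcd = 1.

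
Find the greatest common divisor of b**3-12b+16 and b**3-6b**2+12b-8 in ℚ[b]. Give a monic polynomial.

b**2-4b+4

Apply the Euclidean algorithm:
  b**3-12b+16 = (b**3-6b**2+12b-8) + (6b**2-24b+24)
  b**3-6b**2+12b-8 = ((1/6)b-1/3)(6b**2-24b+24) + (0)
Last nonzero remainder: 6b**2-24b+24. Dividing through by 6 gives the monic gcd b**2-4b+4.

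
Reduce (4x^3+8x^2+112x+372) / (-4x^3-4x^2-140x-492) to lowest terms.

(-x^2+x-31)/(x^2-2x+41)

Repeated division with remainder:
  4x^3+8x^2+112x+372 = (-1)(-4x^3-4x^2-140x-492) + (4x^2-28x-120)
  -4x^3-4x^2-140x-492 = (-x-8)(4x^2-28x-120) + (-484x-1452)
  4x^2-28x-120 = (-(1/121)x+10/121)(-484x-1452) + (0)
Last nonzero remainder: -484x-1452. Dividing through by -484 gives the monic gcd x+3.
Cancel x+3 from numerator and denominator to get the reduced form.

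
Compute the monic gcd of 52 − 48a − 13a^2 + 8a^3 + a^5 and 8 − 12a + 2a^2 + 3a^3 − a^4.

Repeated division with remainder:
  a^5 + 8a^3 − 13a^2 − 48a + 52 = (−a − 3)(−a^4 + 3a^3 + 2a^2 − 12a + 8) + (19a^3 − 19a^2 − 76a + 76)
  −a^4 + 3a^3 + 2a^2 − 12a + 8 = (−(1/19)a + 2/19)(19a^3 − 19a^2 − 76a + 76) + (0)
Last nonzero remainder: 19a^3 − 19a^2 − 76a + 76. Dividing through by 19 gives the monic gcd a^3 − a^2 − 4a + 4.

4 − 4a − a^2 + a^3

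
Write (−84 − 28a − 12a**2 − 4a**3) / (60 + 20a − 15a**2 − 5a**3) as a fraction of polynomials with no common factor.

(28 + 4a**2)/(−20 + 5a**2)

Repeated division with remainder:
  −4a**3 − 12a**2 − 28a − 84 = (4/5)(−5a**3 − 15a**2 + 20a + 60) + (−44a − 132)
  −5a**3 − 15a**2 + 20a + 60 = ((5/44)a**2 − 5/11)(−44a − 132) + (0)
Last nonzero remainder: −44a − 132. Dividing through by −44 gives the monic gcd a + 3.
Cancel a + 3 from numerator and denominator to get the reduced form.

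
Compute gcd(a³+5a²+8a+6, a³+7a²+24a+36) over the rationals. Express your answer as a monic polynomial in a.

a+3

By polynomial division,
  a³+5a²+8a+6 = (a³+7a²+24a+36) + (−2a²−16a−30)
  a³+7a²+24a+36 = (−(1/2)a+1/2)(−2a²−16a−30) + (17a+51)
  −2a²−16a−30 = (−(2/17)a−10/17)(17a+51) + (0)
Last nonzero remainder: 17a+51. Dividing through by 17 gives the monic gcd a+3.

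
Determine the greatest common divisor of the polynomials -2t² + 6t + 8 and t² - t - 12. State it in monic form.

t - 4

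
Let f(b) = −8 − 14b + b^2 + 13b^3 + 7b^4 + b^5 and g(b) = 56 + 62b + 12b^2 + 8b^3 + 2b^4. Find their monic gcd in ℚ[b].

4 + 5b + b^2

Euclidean algorithm in ℚ[b]:
  b^5 + 7b^4 + 13b^3 + b^2 − 14b − 8 = ((1/2)b + 3/2)(2b^4 + 8b^3 + 12b^2 + 62b + 56) + (−5b^3 − 48b^2 − 135b − 92)
  2b^4 + 8b^3 + 12b^2 + 62b + 56 = (−(2/5)b + 56/25)(−5b^3 − 48b^2 − 135b − 92) + ((1638/25)b^2 + (1638/5)b + 6552/25)
  −5b^3 − 48b^2 − 135b − 92 = (−(125/1638)b − 575/1638)((1638/25)b^2 + (1638/5)b + 6552/25) + (0)
Last nonzero remainder: (1638/25)b^2 + (1638/5)b + 6552/25. Dividing through by 1638/25 gives the monic gcd b^2 + 5b + 4.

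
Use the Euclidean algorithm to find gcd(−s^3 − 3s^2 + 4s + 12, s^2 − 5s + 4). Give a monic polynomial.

1

Euclidean algorithm in ℚ[s]:
  −s^3 − 3s^2 + 4s + 12 = (−s − 8)(s^2 − 5s + 4) + (−32s + 44)
  s^2 − 5s + 4 = (−(1/32)s + 29/256)(−32s + 44) + (−63/64)
  −32s + 44 = ((2048/63)s − 2816/63)(−63/64) + (0)
The last nonzero remainder is the constant −63/64, so the polynomials are coprime and gcd = 1.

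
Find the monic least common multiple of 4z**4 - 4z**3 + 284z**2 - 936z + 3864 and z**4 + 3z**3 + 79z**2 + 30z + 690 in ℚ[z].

Repeated division with remainder:
  4z**4 - 4z**3 + 284z**2 - 936z + 3864 = (4)(z**4 + 3z**3 + 79z**2 + 30z + 690) + (-16z**3 - 32z**2 - 1056z + 1104)
  z**4 + 3z**3 + 79z**2 + 30z + 690 = (-(1/16)z - 1/16)(-16z**3 - 32z**2 - 1056z + 1104) + (11z**2 + 33z + 759)
  -16z**3 - 32z**2 - 1056z + 1104 = (-(16/11)z + 16/11)(11z**2 + 33z + 759) + (0)
Last nonzero remainder: 11z**2 + 33z + 759. Dividing through by 11 gives the monic gcd z**2 + 3z + 69.
Then lcm(f, g) = f·g / gcd(f, g); expanding and making the result monic gives the answer.

z**6 - z**5 + 81z**4 - 244z**3 + 1676z**2 - 2340z + 9660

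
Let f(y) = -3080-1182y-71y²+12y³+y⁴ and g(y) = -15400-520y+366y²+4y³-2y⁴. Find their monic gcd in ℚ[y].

-770-103y+8y²+y³

Repeated division with remainder:
  y⁴+12y³-71y²-1182y-3080 = (-1/2)(-2y⁴+4y³+366y²-520y-15400) + (14y³+112y²-1442y-10780)
  -2y⁴+4y³+366y²-520y-15400 = (-(1/7)y+10/7)(14y³+112y²-1442y-10780) + (0)
Last nonzero remainder: 14y³+112y²-1442y-10780. Dividing through by 14 gives the monic gcd y³+8y²-103y-770.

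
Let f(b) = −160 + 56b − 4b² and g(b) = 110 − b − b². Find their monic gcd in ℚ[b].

Apply the Euclidean algorithm:
  −4b² + 56b − 160 = (4)(−b² − b + 110) + (60b − 600)
  −b² − b + 110 = (−(1/60)b − 11/60)(60b − 600) + (0)
Last nonzero remainder: 60b − 600. Dividing through by 60 gives the monic gcd b − 10.

−10 + b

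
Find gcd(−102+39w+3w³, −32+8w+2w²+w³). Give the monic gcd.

By polynomial division,
  3w³+39w−102 = (3)(w³+2w²+8w−32) + (−6w²+15w−6)
  w³+2w²+8w−32 = (−(1/6)w−3/4)(−6w²+15w−6) + ((73/4)w−73/2)
  −6w²+15w−6 = (−(24/73)w+12/73)((73/4)w−73/2) + (0)
Last nonzero remainder: (73/4)w−73/2. Dividing through by 73/4 gives the monic gcd w−2.

−2+w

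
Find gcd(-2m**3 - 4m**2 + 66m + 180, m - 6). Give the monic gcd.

Repeated division with remainder:
  -2m**3 - 4m**2 + 66m + 180 = (-2m**2 - 16m - 30)(m - 6) + (0)
The last nonzero remainder m - 6 is already monic.

m - 6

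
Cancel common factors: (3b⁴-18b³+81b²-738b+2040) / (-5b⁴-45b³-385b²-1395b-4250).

(-3b²+27b-60)/(5b²+30b+125)

Apply the Euclidean algorithm:
  3b⁴-18b³+81b²-738b+2040 = (-3/5)(-5b⁴-45b³-385b²-1395b-4250) + (-45b³-150b²-1575b-510)
  -5b⁴-45b³-385b²-1395b-4250 = ((1/9)b+17/27)(-45b³-150b²-1575b-510) + (-(1040/9)b²-(1040/3)b-35360/9)
  -45b³-150b²-1575b-510 = ((81/208)b+27/208)(-(1040/9)b²-(1040/3)b-35360/9) + (0)
Last nonzero remainder: -(1040/9)b²-(1040/3)b-35360/9. Dividing through by -1040/9 gives the monic gcd b²+3b+34.
Cancel b²+3b+34 from numerator and denominator to get the reduced form.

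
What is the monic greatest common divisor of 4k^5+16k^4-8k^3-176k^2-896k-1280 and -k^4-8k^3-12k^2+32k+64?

By polynomial division,
  4k^5+16k^4-8k^3-176k^2-896k-1280 = (-4k+16)(-k^4-8k^3-12k^2+32k+64) + (72k^3+144k^2-1152k-2304)
  -k^4-8k^3-12k^2+32k+64 = (-(1/72)k-1/12)(72k^3+144k^2-1152k-2304) + (-16k^2-96k-128)
  72k^3+144k^2-1152k-2304 = (-(9/2)k+18)(-16k^2-96k-128) + (0)
Last nonzero remainder: -16k^2-96k-128. Dividing through by -16 gives the monic gcd k^2+6k+8.

k^2+6k+8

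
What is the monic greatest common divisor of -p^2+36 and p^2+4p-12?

p+6

Apply the Euclidean algorithm:
  -p^2+36 = (-1)(p^2+4p-12) + (4p+24)
  p^2+4p-12 = ((1/4)p-1/2)(4p+24) + (0)
Last nonzero remainder: 4p+24. Dividing through by 4 gives the monic gcd p+6.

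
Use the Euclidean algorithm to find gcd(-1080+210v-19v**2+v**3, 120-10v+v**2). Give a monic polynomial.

120-10v+v**2

Euclidean algorithm in ℚ[v]:
  v**3-19v**2+210v-1080 = (v-9)(v**2-10v+120) + (0)
The last nonzero remainder v**2-10v+120 is already monic.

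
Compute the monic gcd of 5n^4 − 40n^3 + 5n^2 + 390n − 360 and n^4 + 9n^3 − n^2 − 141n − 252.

n^2 − n − 12

By polynomial division,
  5n^4 − 40n^3 + 5n^2 + 390n − 360 = (5)(n^4 + 9n^3 − n^2 − 141n − 252) + (−85n^3 + 10n^2 + 1095n + 900)
  n^4 + 9n^3 − n^2 − 141n − 252 = (−(1/85)n − 31/289)(−85n^3 + 10n^2 + 1095n + 900) + ((3744/289)n^2 − (3744/289)n − 44928/289)
  −85n^3 + 10n^2 + 1095n + 900 = (−(24565/3744)n − 7225/1248)((3744/289)n^2 − (3744/289)n − 44928/289) + (0)
Last nonzero remainder: (3744/289)n^2 − (3744/289)n − 44928/289. Dividing through by 3744/289 gives the monic gcd n^2 − n − 12.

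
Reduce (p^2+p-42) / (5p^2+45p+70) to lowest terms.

Euclidean algorithm in ℚ[p]:
  p^2+p-42 = (1/5)(5p^2+45p+70) + (-8p-56)
  5p^2+45p+70 = (-(5/8)p-5/4)(-8p-56) + (0)
Last nonzero remainder: -8p-56. Dividing through by -8 gives the monic gcd p+7.
Cancel p+7 from numerator and denominator to get the reduced form.

(p-6)/(5p+10)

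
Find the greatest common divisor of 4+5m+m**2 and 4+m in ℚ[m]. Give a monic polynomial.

4+m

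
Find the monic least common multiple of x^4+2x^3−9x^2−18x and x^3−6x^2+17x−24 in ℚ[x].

x^6−x^5−7x^4+25x^3−18x^2−144x

Repeated division with remainder:
  x^4+2x^3−9x^2−18x = (x+8)(x^3−6x^2+17x−24) + (22x^2−130x+192)
  x^3−6x^2+17x−24 = ((1/22)x−1/242)(22x^2−130x+192) + ((936/121)x−2808/121)
  22x^2−130x+192 = ((1331/468)x−968/117)((936/121)x−2808/121) + (0)
Last nonzero remainder: (936/121)x−2808/121. Dividing through by 936/121 gives the monic gcd x−3.
Then lcm(f, g) = f·g / gcd(f, g); expanding and making the result monic gives the answer.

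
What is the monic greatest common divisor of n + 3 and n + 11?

1

Repeated division with remainder:
  n + 3 = (n + 11) + (−8)
  n + 11 = (−(1/8)n − 11/8)(−8) + (0)
The last nonzero remainder is the constant −8, so the polynomials are coprime and gcd = 1.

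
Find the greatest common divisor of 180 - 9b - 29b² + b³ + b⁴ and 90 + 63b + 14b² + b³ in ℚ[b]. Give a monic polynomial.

15 + 8b + b²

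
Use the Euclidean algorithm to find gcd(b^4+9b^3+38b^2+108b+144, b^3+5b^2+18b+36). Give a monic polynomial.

b^3+5b^2+18b+36

Repeated division with remainder:
  b^4+9b^3+38b^2+108b+144 = (b+4)(b^3+5b^2+18b+36) + (0)
The last nonzero remainder b^3+5b^2+18b+36 is already monic.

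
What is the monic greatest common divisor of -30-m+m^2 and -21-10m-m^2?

Repeated division with remainder:
  m^2-m-30 = (-1)(-m^2-10m-21) + (-11m-51)
  -m^2-10m-21 = ((1/11)m+59/121)(-11m-51) + (468/121)
  -11m-51 = (-(1331/468)m-2057/156)(468/121) + (0)
The last nonzero remainder is the constant 468/121, so the polynomials are coprime and gcd = 1.

1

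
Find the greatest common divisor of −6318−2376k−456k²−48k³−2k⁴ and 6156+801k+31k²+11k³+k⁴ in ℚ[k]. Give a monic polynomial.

81+18k+k²

Repeated division with remainder:
  −2k⁴−48k³−456k²−2376k−6318 = (−2)(k⁴+11k³+31k²+801k+6156) + (−26k³−394k²−774k+5994)
  k⁴+11k³+31k²+801k+6156 = (−(1/26)k+27/169)(−26k³−394k²−774k+5994) + ((10846/169)k²+(195228/169)k+878526/169)
  −26k³−394k²−774k+5994 = (−(2197/5423)k+6253/5423)((10846/169)k²+(195228/169)k+878526/169) + (0)
Last nonzero remainder: (10846/169)k²+(195228/169)k+878526/169. Dividing through by 10846/169 gives the monic gcd k²+18k+81.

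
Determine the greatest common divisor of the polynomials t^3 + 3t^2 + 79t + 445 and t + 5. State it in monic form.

t + 5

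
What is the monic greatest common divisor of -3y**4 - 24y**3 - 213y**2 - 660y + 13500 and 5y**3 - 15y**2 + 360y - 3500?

Euclidean algorithm in ℚ[y]:
  -3y**4 - 24y**3 - 213y**2 - 660y + 13500 = (-(3/5)y - 33/5)(5y**3 - 15y**2 + 360y - 3500) + (-96y**2 - 384y - 9600)
  5y**3 - 15y**2 + 360y - 3500 = (-(5/96)y + 35/96)(-96y**2 - 384y - 9600) + (0)
Last nonzero remainder: -96y**2 - 384y - 9600. Dividing through by -96 gives the monic gcd y**2 + 4y + 100.

y**2 + 4y + 100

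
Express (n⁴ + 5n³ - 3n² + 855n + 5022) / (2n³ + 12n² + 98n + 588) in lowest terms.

(n³ - n² + 3n + 837)/(2n² + 98)

Apply the Euclidean algorithm:
  n⁴ + 5n³ - 3n² + 855n + 5022 = ((1/2)n - 1/2)(2n³ + 12n² + 98n + 588) + (-46n² + 610n + 5316)
  2n³ + 12n² + 98n + 588 = (-(1/23)n - 443/529)(-46n² + 610n + 5316) + ((444340/529)n + 2666040/529)
  -46n² + 610n + 5316 = (-(12167/222170)n + 234347/222170)((444340/529)n + 2666040/529) + (0)
Last nonzero remainder: (444340/529)n + 2666040/529. Dividing through by 444340/529 gives the monic gcd n + 6.
Cancel n + 6 from numerator and denominator to get the reduced form.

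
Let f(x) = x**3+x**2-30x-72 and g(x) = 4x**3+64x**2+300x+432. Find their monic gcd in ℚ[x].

By polynomial division,
  x**3+x**2-30x-72 = (1/4)(4x**3+64x**2+300x+432) + (-15x**2-105x-180)
  4x**3+64x**2+300x+432 = (-(4/15)x-12/5)(-15x**2-105x-180) + (0)
Last nonzero remainder: -15x**2-105x-180. Dividing through by -15 gives the monic gcd x**2+7x+12.

x**2+7x+12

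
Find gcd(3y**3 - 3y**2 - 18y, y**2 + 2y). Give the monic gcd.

Repeated division with remainder:
  3y**3 - 3y**2 - 18y = (3y - 9)(y**2 + 2y) + (0)
The last nonzero remainder y**2 + 2y is already monic.

y**2 + 2y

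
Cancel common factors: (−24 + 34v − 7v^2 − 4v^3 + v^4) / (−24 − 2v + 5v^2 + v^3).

(4 − 5v + v^2)/(4 + v)

By polynomial division,
  v^4 − 4v^3 − 7v^2 + 34v − 24 = (v − 9)(v^3 + 5v^2 − 2v − 24) + (40v^2 + 40v − 240)
  v^3 + 5v^2 − 2v − 24 = ((1/40)v + 1/10)(40v^2 + 40v − 240) + (0)
Last nonzero remainder: 40v^2 + 40v − 240. Dividing through by 40 gives the monic gcd v^2 + v − 6.
Cancel v^2 + v − 6 from numerator and denominator to get the reduced form.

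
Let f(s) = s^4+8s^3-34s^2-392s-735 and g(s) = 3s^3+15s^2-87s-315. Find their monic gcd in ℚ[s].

s^2+10s+21

Repeated division with remainder:
  s^4+8s^3-34s^2-392s-735 = ((1/3)s+1)(3s^3+15s^2-87s-315) + (-20s^2-200s-420)
  3s^3+15s^2-87s-315 = (-(3/20)s+3/4)(-20s^2-200s-420) + (0)
Last nonzero remainder: -20s^2-200s-420. Dividing through by -20 gives the monic gcd s^2+10s+21.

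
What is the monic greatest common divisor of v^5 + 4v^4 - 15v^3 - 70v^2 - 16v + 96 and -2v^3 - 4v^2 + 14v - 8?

v^2 + 3v - 4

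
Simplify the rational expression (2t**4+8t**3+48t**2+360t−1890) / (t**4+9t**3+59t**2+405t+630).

(2t−6)/(t+2)

Apply the Euclidean algorithm:
  2t**4+8t**3+48t**2+360t−1890 = (2)(t**4+9t**3+59t**2+405t+630) + (−10t**3−70t**2−450t−3150)
  t**4+9t**3+59t**2+405t+630 = (−(1/10)t−1/5)(−10t**3−70t**2−450t−3150) + (0)
Last nonzero remainder: −10t**3−70t**2−450t−3150. Dividing through by −10 gives the monic gcd t**3+7t**2+45t+315.
Cancel t**3+7t**2+45t+315 from numerator and denominator to get the reduced form.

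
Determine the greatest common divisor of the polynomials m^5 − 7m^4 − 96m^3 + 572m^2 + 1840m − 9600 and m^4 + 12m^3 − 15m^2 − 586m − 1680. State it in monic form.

m^2 + 13m + 40

Repeated division with remainder:
  m^5 − 7m^4 − 96m^3 + 572m^2 + 1840m − 9600 = (m − 19)(m^4 + 12m^3 − 15m^2 − 586m − 1680) + (147m^3 + 873m^2 − 7614m − 41520)
  m^4 + 12m^3 − 15m^2 − 586m − 1680 = ((1/147)m + 99/2401)(147m^3 + 873m^2 − 7614m − 41520) + ((1920/2401)m^2 + (24960/2401)m + 76800/2401)
  147m^3 + 873m^2 − 7614m − 41520 = ((117649/640)m − 415373/320)((1920/2401)m^2 + (24960/2401)m + 76800/2401) + (0)
Last nonzero remainder: (1920/2401)m^2 + (24960/2401)m + 76800/2401. Dividing through by 1920/2401 gives the monic gcd m^2 + 13m + 40.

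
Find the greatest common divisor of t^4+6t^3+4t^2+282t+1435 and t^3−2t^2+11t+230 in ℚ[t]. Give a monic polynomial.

t+5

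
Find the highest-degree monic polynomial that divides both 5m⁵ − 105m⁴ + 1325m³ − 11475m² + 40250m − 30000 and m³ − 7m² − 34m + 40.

m² − 11m + 10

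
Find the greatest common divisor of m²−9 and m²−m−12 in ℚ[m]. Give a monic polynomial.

By polynomial division,
  m²−9 = (m²−m−12) + (m+3)
  m²−m−12 = (m−4)(m+3) + (0)
The last nonzero remainder m+3 is already monic.

m+3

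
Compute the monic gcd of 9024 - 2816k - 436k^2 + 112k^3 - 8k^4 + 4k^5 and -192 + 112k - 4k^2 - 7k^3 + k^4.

Apply the Euclidean algorithm:
  4k^5 - 8k^4 + 112k^3 - 436k^2 - 2816k + 9024 = (4k + 20)(k^4 - 7k^3 - 4k^2 + 112k - 192) + (268k^3 - 804k^2 - 4288k + 12864)
  k^4 - 7k^3 - 4k^2 + 112k - 192 = ((1/268)k - 1/67)(268k^3 - 804k^2 - 4288k + 12864) + (0)
Last nonzero remainder: 268k^3 - 804k^2 - 4288k + 12864. Dividing through by 268 gives the monic gcd k^3 - 3k^2 - 16k + 48.

48 - 16k - 3k^2 + k^3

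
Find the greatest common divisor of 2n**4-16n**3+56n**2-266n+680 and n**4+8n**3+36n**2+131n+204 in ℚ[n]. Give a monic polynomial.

By polynomial division,
  2n**4-16n**3+56n**2-266n+680 = (2)(n**4+8n**3+36n**2+131n+204) + (-32n**3-16n**2-528n+272)
  n**4+8n**3+36n**2+131n+204 = (-(1/32)n-15/64)(-32n**3-16n**2-528n+272) + ((63/4)n**2+(63/4)n+1071/4)
  -32n**3-16n**2-528n+272 = (-(128/63)n+64/63)((63/4)n**2+(63/4)n+1071/4) + (0)
Last nonzero remainder: (63/4)n**2+(63/4)n+1071/4. Dividing through by 63/4 gives the monic gcd n**2+n+17.

n**2+n+17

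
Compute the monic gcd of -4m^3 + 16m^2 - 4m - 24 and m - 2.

Euclidean algorithm in ℚ[m]:
  -4m^3 + 16m^2 - 4m - 24 = (-4m^2 + 8m + 12)(m - 2) + (0)
The last nonzero remainder m - 2 is already monic.

m - 2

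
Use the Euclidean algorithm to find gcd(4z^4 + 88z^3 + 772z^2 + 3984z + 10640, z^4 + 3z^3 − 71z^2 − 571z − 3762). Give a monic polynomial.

Apply the Euclidean algorithm:
  4z^4 + 88z^3 + 772z^2 + 3984z + 10640 = (4)(z^4 + 3z^3 − 71z^2 − 571z − 3762) + (76z^3 + 1056z^2 + 6268z + 25688)
  z^4 + 3z^3 − 71z^2 − 571z − 3762 = ((1/76)z − 207/1444)(76z^3 + 1056z^2 + 6268z + 25688) + (−(756/361)z^2 − (3780/361)z − 1512/19)
  76z^3 + 1056z^2 + 6268z + 25688 = (−(6859/189)z − 61009/189)(−(756/361)z^2 − (3780/361)z − 1512/19) + (0)
Last nonzero remainder: −(756/361)z^2 − (3780/361)z − 1512/19. Dividing through by −756/361 gives the monic gcd z^2 + 5z + 38.

z^2 + 5z + 38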